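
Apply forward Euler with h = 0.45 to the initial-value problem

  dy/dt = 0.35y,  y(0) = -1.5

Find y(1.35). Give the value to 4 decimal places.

-2.3262

Euler: y_{n+1} = y_n + h·f(t_n, y_n).
t=0.000000, y=-1.500000: f=-0.525000 → y ← -1.500000 + 0.45·(-0.525000) = -1.736250
t=0.450000, y=-1.736250: f=-0.607687 → y ← -1.736250 + 0.45·(-0.607687) = -2.009709
t=0.900000, y=-2.009709: f=-0.703398 → y ← -2.009709 + 0.45·(-0.703398) = -2.326239
y(1.35) ≈ -2.3262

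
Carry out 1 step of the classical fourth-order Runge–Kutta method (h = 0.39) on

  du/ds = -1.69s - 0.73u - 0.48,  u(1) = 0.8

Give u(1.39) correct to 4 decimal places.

-0.2518

RK4: k1 = f(s_n, u_n); k2 = f(s_n + h/2, u_n + (h/2)·k1); k3 = f(s_n + h/2, u_n + (h/2)·k2); k4 = f(s_n + h, u_n + h·k3); u_{n+1} = u_n + (h/6)·(k1 + 2k2 + 2k3 + k4).
s=1.000000, u=0.800000:
  k1 = f(1.000000, 0.800000) = -2.754000
  k2 = f(1.195000, 0.262970) = -2.691518
  k3 = f(1.195000, 0.275154) = -2.700412
  k4 = f(1.390000, -0.253161) = -2.644293
  u ← 0.800000 + (0.39/6)·(k1 + 2k2 + 2k3 + k4) = -0.251840
u(1.39) ≈ -0.2518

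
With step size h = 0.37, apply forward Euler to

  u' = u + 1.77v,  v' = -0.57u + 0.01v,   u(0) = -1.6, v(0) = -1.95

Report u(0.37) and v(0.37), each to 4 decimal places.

Euler on (u,v): u_{n+1} = u_n + h·u', v_{n+1} = v_n + h·v'.
0.000000: (-1.600000, -1.950000); f=(-5.051500, 0.892500) → (-3.469055, -1.619775)
(u(0.37), v(0.37)) ≈ (-3.4691, -1.6198)

-3.4691, -1.6198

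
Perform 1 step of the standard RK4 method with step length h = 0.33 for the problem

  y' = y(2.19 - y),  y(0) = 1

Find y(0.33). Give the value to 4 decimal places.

RK4: k1 = f(x_n, y_n); k2 = f(x_n + h/2, y_n + (h/2)·k1); k3 = f(x_n + h/2, y_n + (h/2)·k2); k4 = f(x_n + h, y_n + h·k3); y_{n+1} = y_n + (h/6)·(k1 + 2k2 + 2k3 + k4).
x=0.000000, y=1.000000:
  k1 = f(0.000000, 1.000000) = 1.190000
  k2 = f(0.165000, 1.196350) = 1.188753
  k3 = f(0.165000, 1.196144) = 1.188795
  k4 = f(0.330000, 1.392302) = 1.110636
  y ← 1.000000 + (0.33/6)·(k1 + 2k2 + 2k3 + k4) = 1.388065
y(0.33) ≈ 1.3881

1.3881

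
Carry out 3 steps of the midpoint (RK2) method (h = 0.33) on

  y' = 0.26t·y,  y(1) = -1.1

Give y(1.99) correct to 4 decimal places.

Midpoint: k1 = f(t_n, y_n); k2 = f(t_n + h/2, y_n + (h/2)·k1); y_{n+1} = y_n + h·k2.
t=1.000000, y=-1.100000:
  k1 = f(1.000000, -1.100000) = -0.286000
  k2 = f(1.165000, -1.147190) = -0.347484
  y ← -1.100000 + 0.33·(-0.347484) = -1.214670
t=1.330000, y=-1.214670:
  k1 = f(1.330000, -1.214670) = -0.420033
  k2 = f(1.495000, -1.283975) = -0.499081
  y ← -1.214670 + 0.33·(-0.499081) = -1.379366
t=1.660000, y=-1.379366:
  k1 = f(1.660000, -1.379366) = -0.595335
  k2 = f(1.825000, -1.477597) = -0.701120
  y ← -1.379366 + 0.33·(-0.701120) = -1.610736
y(1.99) ≈ -1.6107

-1.6107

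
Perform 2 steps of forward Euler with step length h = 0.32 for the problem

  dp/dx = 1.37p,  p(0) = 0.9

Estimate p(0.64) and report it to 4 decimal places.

Euler: p_{n+1} = p_n + h·f(x_n, p_n).
x=0.000000, p=0.900000: f=1.233000 → p ← 0.900000 + 0.32·1.233000 = 1.294560
x=0.320000, p=1.294560: f=1.773547 → p ← 1.294560 + 0.32·1.773547 = 1.862095
p(0.64) ≈ 1.8621

1.8621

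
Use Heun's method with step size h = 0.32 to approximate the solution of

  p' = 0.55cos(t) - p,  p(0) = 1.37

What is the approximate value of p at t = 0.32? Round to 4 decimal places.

1.1451

Heun: k1 = f(t_n, p_n); k2 = f(t_n + h, p_n + h·k1); p_{n+1} = p_n + (h/2)·(k1 + k2).
t=0.000000, p=1.370000:
  k1 = f(0.000000, 1.370000) = -0.820000
  k2 = f(0.320000, 1.107600) = -0.585521
  p ← 1.370000 + (0.32/2)·(-0.820000 + (-0.585521)) = 1.145117
p(0.32) ≈ 1.1451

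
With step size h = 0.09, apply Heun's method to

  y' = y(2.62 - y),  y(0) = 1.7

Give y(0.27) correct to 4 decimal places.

Heun: k1 = f(t_n, y_n); k2 = f(t_n + h, y_n + h·k1); y_{n+1} = y_n + (h/2)·(k1 + k2).
t=0.000000, y=1.700000:
  k1 = f(0.000000, 1.700000) = 1.564000
  k2 = f(0.090000, 1.840760) = 1.434394
  y ← 1.700000 + (0.09/2)·(1.564000 + 1.434394) = 1.834928
t=0.090000, y=1.834928:
  k1 = f(0.090000, 1.834928) = 1.440551
  k2 = f(0.180000, 1.964577) = 1.287629
  y ← 1.834928 + (0.09/2)·(1.440551 + 1.287629) = 1.957696
t=0.180000, y=1.957696:
  k1 = f(0.180000, 1.957696) = 1.296590
  k2 = f(0.270000, 2.074389) = 1.131810
  y ← 1.957696 + (0.09/2)·(1.296590 + 1.131810) = 2.066974
y(0.27) ≈ 2.0670

2.0670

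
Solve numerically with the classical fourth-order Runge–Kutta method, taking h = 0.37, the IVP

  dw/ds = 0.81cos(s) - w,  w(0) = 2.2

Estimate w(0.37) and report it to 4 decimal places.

1.7640

RK4: k1 = f(s_n, w_n); k2 = f(s_n + h/2, w_n + (h/2)·k1); k3 = f(s_n + h/2, w_n + (h/2)·k2); k4 = f(s_n + h, w_n + h·k3); w_{n+1} = w_n + (h/6)·(k1 + 2k2 + 2k3 + k4).
s=0.000000, w=2.200000:
  k1 = f(0.000000, 2.200000) = -1.390000
  k2 = f(0.185000, 1.942850) = -1.146672
  k3 = f(0.185000, 1.987866) = -1.191687
  k4 = f(0.370000, 1.759076) = -1.003891
  w ← 2.200000 + (0.37/6)·(k1 + 2k2 + 2k3 + k4) = 1.763979
w(0.37) ≈ 1.7640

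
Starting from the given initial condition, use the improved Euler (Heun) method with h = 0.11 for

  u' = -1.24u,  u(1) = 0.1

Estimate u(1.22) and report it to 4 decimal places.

Heun: k1 = f(x_n, u_n); k2 = f(x_n + h, u_n + h·k1); u_{n+1} = u_n + (h/2)·(k1 + k2).
x=1.000000, u=0.100000:
  k1 = f(1.000000, 0.100000) = -0.124000
  k2 = f(1.110000, 0.086360) = -0.107086
  u ← 0.100000 + (0.11/2)·(-0.124000 + (-0.107086)) = 0.087290
x=1.110000, u=0.087290:
  k1 = f(1.110000, 0.087290) = -0.108240
  k2 = f(1.220000, 0.075384) = -0.093476
  u ← 0.087290 + (0.11/2)·(-0.108240 + (-0.093476)) = 0.076196
u(1.22) ≈ 0.0762

0.0762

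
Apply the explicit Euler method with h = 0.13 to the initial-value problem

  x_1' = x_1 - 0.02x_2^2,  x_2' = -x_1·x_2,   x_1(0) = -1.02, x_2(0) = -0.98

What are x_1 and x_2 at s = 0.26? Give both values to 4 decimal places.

-1.3085, -1.2766

Euler on (x_1,x_2): x_1_{n+1} = x_1_n + h·x_1', x_2_{n+1} = x_2_n + h·x_2'.
0.000000: (-1.020000, -0.980000); f=(-1.039208, -0.999600) → (-1.155097, -1.109948)
0.130000: (-1.155097, -1.109948); f=(-1.179737, -1.282098) → (-1.308463, -1.276621)
(x_1(0.26), x_2(0.26)) ≈ (-1.3085, -1.2766)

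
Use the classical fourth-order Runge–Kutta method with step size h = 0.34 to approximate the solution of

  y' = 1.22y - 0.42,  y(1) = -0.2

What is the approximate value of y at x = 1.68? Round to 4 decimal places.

RK4: k1 = f(x_n, y_n); k2 = f(x_n + h/2, y_n + (h/2)·k1); k3 = f(x_n + h/2, y_n + (h/2)·k2); k4 = f(x_n + h, y_n + h·k3); y_{n+1} = y_n + (h/6)·(k1 + 2k2 + 2k3 + k4).
x=1.000000, y=-0.200000:
  k1 = f(1.000000, -0.200000) = -0.664000
  k2 = f(1.170000, -0.312880) = -0.801714
  k3 = f(1.170000, -0.336291) = -0.830275
  k4 = f(1.340000, -0.482294) = -1.008398
  y ← -0.200000 + (0.34/6)·(k1 + 2k2 + 2k3 + k4) = -0.479728
x=1.340000, y=-0.479728:
  k1 = f(1.340000, -0.479728) = -1.005268
  k2 = f(1.510000, -0.650624) = -1.213761
  k3 = f(1.510000, -0.686067) = -1.257002
  k4 = f(1.680000, -0.907109) = -1.526673
  y ← -0.479728 + (0.34/6)·(k1 + 2k2 + 2k3 + k4) = -0.903224
y(1.68) ≈ -0.9032

-0.9032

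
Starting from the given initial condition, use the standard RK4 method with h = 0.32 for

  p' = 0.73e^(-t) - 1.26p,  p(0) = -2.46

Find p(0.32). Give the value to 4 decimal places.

-1.4812

RK4: k1 = f(t_n, p_n); k2 = f(t_n + h/2, p_n + (h/2)·k1); k3 = f(t_n + h/2, p_n + (h/2)·k2); k4 = f(t_n + h, p_n + h·k3); p_{n+1} = p_n + (h/6)·(k1 + 2k2 + 2k3 + k4).
t=0.000000, p=-2.460000:
  k1 = f(0.000000, -2.460000) = 3.829600
  k2 = f(0.160000, -1.847264) = 2.949618
  k3 = f(0.160000, -1.988061) = 3.127022
  k4 = f(0.320000, -1.459353) = 2.368874
  p ← -2.460000 + (0.32/6)·(k1 + 2k2 + 2k3 + k4) = -1.481240
p(0.32) ≈ -1.4812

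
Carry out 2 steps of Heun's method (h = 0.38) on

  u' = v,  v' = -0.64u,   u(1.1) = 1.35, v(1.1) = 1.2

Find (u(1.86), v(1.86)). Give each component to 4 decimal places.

Heun on (u,v): k1 = f(t_n, state_n); k2 = f(t_n + h, state_n + h·k1); state_{n+1} = state_n + (h/2)·(k1 + k2).
1.100000: (1.350000, 1.200000)
  k1 = (1.200000, -0.864000)
  predictor → (1.806000, 0.871680)
  k2 = (0.871680, -1.155840)
  → (1.743619, 0.816230)
1.480000: (1.743619, 0.816230)
  k1 = (0.816230, -1.115916)
  predictor → (2.053787, 0.392182)
  k2 = (0.392182, -1.314424)
  → (1.973218, 0.354466)
(u(1.86), v(1.86)) ≈ (1.9732, 0.3545)

1.9732, 0.3545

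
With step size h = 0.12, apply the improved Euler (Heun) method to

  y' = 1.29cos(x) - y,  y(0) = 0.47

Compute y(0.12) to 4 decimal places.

0.5619

Heun: k1 = f(x_n, y_n); k2 = f(x_n + h, y_n + h·k1); y_{n+1} = y_n + (h/2)·(k1 + k2).
x=0.000000, y=0.470000:
  k1 = f(0.000000, 0.470000) = 0.820000
  k2 = f(0.120000, 0.568400) = 0.712323
  y ← 0.470000 + (0.12/2)·(0.820000 + 0.712323) = 0.561939
y(0.12) ≈ 0.5619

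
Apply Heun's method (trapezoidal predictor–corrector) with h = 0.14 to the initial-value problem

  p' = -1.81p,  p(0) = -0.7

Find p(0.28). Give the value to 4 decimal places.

-0.4245

Heun: k1 = f(x_n, p_n); k2 = f(x_n + h, p_n + h·k1); p_{n+1} = p_n + (h/2)·(k1 + k2).
x=0.000000, p=-0.700000:
  k1 = f(0.000000, -0.700000) = 1.267000
  k2 = f(0.140000, -0.522620) = 0.945942
  p ← -0.700000 + (0.14/2)·(1.267000 + 0.945942) = -0.545094
x=0.140000, p=-0.545094:
  k1 = f(0.140000, -0.545094) = 0.986620
  k2 = f(0.280000, -0.406967) = 0.736611
  p ← -0.545094 + (0.14/2)·(0.986620 + 0.736611) = -0.424468
p(0.28) ≈ -0.4245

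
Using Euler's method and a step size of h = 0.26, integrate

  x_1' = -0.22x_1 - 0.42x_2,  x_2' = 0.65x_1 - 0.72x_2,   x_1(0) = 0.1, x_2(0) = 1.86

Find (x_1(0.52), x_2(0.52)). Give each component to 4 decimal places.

Euler on (x_1,x_2): x_1_{n+1} = x_1_n + h·x_1', x_2_{n+1} = x_2_n + h·x_2'.
0.000000: (0.100000, 1.860000); f=(-0.803200, -1.274200) → (-0.108832, 1.528708)
0.260000: (-0.108832, 1.528708); f=(-0.618114, -1.171411) → (-0.269542, 1.224141)
(x_1(0.52), x_2(0.52)) ≈ (-0.2695, 1.2241)

-0.2695, 1.2241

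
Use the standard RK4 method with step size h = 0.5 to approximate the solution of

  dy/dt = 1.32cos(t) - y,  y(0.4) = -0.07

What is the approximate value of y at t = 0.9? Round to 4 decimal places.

RK4: k1 = f(t_n, y_n); k2 = f(t_n + h/2, y_n + (h/2)·k1); k3 = f(t_n + h/2, y_n + (h/2)·k2); k4 = f(t_n + h, y_n + h·k3); y_{n+1} = y_n + (h/6)·(k1 + 2k2 + 2k3 + k4).
t=0.400000, y=-0.070000:
  k1 = f(0.400000, -0.070000) = 1.285801
  k2 = f(0.650000, 0.251450) = 0.799380
  k3 = f(0.650000, 0.129845) = 0.920985
  k4 = f(0.900000, 0.390493) = 0.430032
  y ← -0.070000 + (0.5/6)·(k1 + 2k2 + 2k3 + k4) = 0.359714
y(0.9) ≈ 0.3597

0.3597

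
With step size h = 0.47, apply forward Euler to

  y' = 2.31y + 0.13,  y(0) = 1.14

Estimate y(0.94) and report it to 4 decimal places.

5.1477

Euler: y_{n+1} = y_n + h·f(t_n, y_n).
t=0.000000, y=1.140000: f=2.763400 → y ← 1.140000 + 0.47·2.763400 = 2.438798
t=0.470000, y=2.438798: f=5.763623 → y ← 2.438798 + 0.47·5.763623 = 5.147701
y(0.94) ≈ 5.1477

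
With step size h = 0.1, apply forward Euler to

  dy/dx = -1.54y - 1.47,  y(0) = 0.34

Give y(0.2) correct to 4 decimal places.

Euler: y_{n+1} = y_n + h·f(x_n, y_n).
x=0.000000, y=0.340000: f=-1.993600 → y ← 0.340000 + 0.1·(-1.993600) = 0.140640
x=0.100000, y=0.140640: f=-1.686586 → y ← 0.140640 + 0.1·(-1.686586) = -0.028019
y(0.2) ≈ -0.0280

-0.0280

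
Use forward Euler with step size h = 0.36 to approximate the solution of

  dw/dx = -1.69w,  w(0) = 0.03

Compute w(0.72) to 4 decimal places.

0.0046

Euler: w_{n+1} = w_n + h·f(x_n, w_n).
x=0.000000, w=0.030000: f=-0.050700 → w ← 0.030000 + 0.36·(-0.050700) = 0.011748
x=0.360000, w=0.011748: f=-0.019854 → w ← 0.011748 + 0.36·(-0.019854) = 0.004601
w(0.72) ≈ 0.0046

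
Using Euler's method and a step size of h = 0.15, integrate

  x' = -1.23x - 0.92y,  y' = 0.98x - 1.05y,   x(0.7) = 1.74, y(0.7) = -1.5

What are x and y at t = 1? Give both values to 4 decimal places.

1.4651, -0.6102

Euler on (x,y): x_{n+1} = x_n + h·x', y_{n+1} = y_n + h·y'.
0.700000: (1.740000, -1.500000); f=(-0.760200, 3.280200) → (1.625970, -1.007970)
0.850000: (1.625970, -1.007970); f=(-1.072611, 2.651819) → (1.465078, -0.610197)
(x(1), y(1)) ≈ (1.4651, -0.6102)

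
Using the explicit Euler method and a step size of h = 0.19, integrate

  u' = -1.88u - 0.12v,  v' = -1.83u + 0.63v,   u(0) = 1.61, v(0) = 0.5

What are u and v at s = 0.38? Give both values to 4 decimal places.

Euler on (u,v): u_{n+1} = u_n + h·u', v_{n+1} = v_n + h·v'.
0.000000: (1.610000, 0.500000); f=(-3.086800, -2.631300) → (1.023508, 0.000053)
0.190000: (1.023508, 0.000053); f=(-1.924201, -1.872986) → (0.657910, -0.355814)
(u(0.38), v(0.38)) ≈ (0.6579, -0.3558)

0.6579, -0.3558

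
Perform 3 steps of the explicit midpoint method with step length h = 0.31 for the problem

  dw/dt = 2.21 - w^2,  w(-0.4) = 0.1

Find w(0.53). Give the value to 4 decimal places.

1.3010

Midpoint: k1 = f(t_n, w_n); k2 = f(t_n + h/2, w_n + (h/2)·k1); w_{n+1} = w_n + h·k2.
t=-0.400000, w=0.100000:
  k1 = f(-0.400000, 0.100000) = 2.200000
  k2 = f(-0.245000, 0.441000) = 2.015519
  w ← 0.100000 + 0.31·2.015519 = 0.724811
t=-0.090000, w=0.724811:
  k1 = f(-0.090000, 0.724811) = 1.684649
  k2 = f(0.065000, 0.985932) = 1.237939
  w ← 0.724811 + 0.31·1.237939 = 1.108572
t=0.220000, w=1.108572:
  k1 = f(0.220000, 1.108572) = 0.981068
  k2 = f(0.375000, 1.260638) = 0.620793
  w ← 1.108572 + 0.31·0.620793 = 1.301018
w(0.53) ≈ 1.3010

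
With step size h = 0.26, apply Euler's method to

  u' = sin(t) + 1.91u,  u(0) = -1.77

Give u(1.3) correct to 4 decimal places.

-12.2780

Euler: u_{n+1} = u_n + h·f(t_n, u_n).
t=0.000000, u=-1.770000: f=-3.380700 → u ← -1.770000 + 0.26·(-3.380700) = -2.648982
t=0.260000, u=-2.648982: f=-4.802475 → u ← -2.648982 + 0.26·(-4.802475) = -3.897626
t=0.520000, u=-3.897626: f=-6.947585 → u ← -3.897626 + 0.26·(-6.947585) = -5.703998
t=0.780000, u=-5.703998: f=-10.191356 → u ← -5.703998 + 0.26·(-10.191356) = -8.353750
t=1.040000, u=-8.353750: f=-15.093258 → u ← -8.353750 + 0.26·(-15.093258) = -12.277997
u(1.3) ≈ -12.2780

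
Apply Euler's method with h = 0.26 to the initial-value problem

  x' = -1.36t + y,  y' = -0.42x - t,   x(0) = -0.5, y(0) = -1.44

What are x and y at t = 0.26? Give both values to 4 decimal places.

-0.8744, -1.3854

Euler on (x,y): x_{n+1} = x_n + h·x', y_{n+1} = y_n + h·y'.
0.000000: (-0.500000, -1.440000); f=(-1.440000, 0.210000) → (-0.874400, -1.385400)
(x(0.26), y(0.26)) ≈ (-0.8744, -1.3854)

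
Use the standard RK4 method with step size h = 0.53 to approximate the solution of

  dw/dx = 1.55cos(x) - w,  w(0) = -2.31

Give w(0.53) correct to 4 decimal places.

-0.7568

RK4: k1 = f(x_n, w_n); k2 = f(x_n + h/2, w_n + (h/2)·k1); k3 = f(x_n + h/2, w_n + (h/2)·k2); k4 = f(x_n + h, w_n + h·k3); w_{n+1} = w_n + (h/6)·(k1 + 2k2 + 2k3 + k4).
x=0.000000, w=-2.310000:
  k1 = f(0.000000, -2.310000) = 3.860000
  k2 = f(0.265000, -1.287100) = 2.782993
  k3 = f(0.265000, -1.572507) = 3.068400
  k4 = f(0.530000, -0.683748) = 2.021099
  w ← -2.310000 + (0.53/6)·(k1 + 2k2 + 2k3 + k4) = -0.756757
w(0.53) ≈ -0.7568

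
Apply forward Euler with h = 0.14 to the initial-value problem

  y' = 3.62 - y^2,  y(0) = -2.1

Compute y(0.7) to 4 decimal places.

Euler: y_{n+1} = y_n + h·f(x_n, y_n).
x=0.000000, y=-2.100000: f=-0.790000 → y ← -2.100000 + 0.14·(-0.790000) = -2.210600
x=0.140000, y=-2.210600: f=-1.266752 → y ← -2.210600 + 0.14·(-1.266752) = -2.387945
x=0.280000, y=-2.387945: f=-2.082283 → y ← -2.387945 + 0.14·(-2.082283) = -2.679465
x=0.420000, y=-2.679465: f=-3.559532 → y ← -2.679465 + 0.14·(-3.559532) = -3.177799
x=0.560000, y=-3.177799: f=-6.478409 → y ← -3.177799 + 0.14·(-6.478409) = -4.084777
y(0.7) ≈ -4.0848

-4.0848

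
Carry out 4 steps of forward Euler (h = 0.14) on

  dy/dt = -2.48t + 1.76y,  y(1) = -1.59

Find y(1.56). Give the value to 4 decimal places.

-6.1714

Euler: y_{n+1} = y_n + h·f(t_n, y_n).
t=1.000000, y=-1.590000: f=-5.278400 → y ← -1.590000 + 0.14·(-5.278400) = -2.328976
t=1.140000, y=-2.328976: f=-6.926198 → y ← -2.328976 + 0.14·(-6.926198) = -3.298644
t=1.280000, y=-3.298644: f=-8.980013 → y ← -3.298644 + 0.14·(-8.980013) = -4.555845
t=1.420000, y=-4.555845: f=-11.539888 → y ← -4.555845 + 0.14·(-11.539888) = -6.171430
y(1.56) ≈ -6.1714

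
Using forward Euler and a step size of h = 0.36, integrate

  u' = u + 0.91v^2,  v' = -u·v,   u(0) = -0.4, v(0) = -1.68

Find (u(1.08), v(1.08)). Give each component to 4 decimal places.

Euler on (u,v): u_{n+1} = u_n + h·u', v_{n+1} = v_n + h·v'.
0.000000: (-0.400000, -1.680000); f=(2.168384, -0.672000) → (0.380618, -1.921920)
0.360000: (0.380618, -1.921920); f=(3.741955, 0.731518) → (1.727722, -1.658574)
0.720000: (1.727722, -1.658574); f=(4.231010, 2.865554) → (3.250886, -0.626974)
(u(1.08), v(1.08)) ≈ (3.2509, -0.6270)

3.2509, -0.6270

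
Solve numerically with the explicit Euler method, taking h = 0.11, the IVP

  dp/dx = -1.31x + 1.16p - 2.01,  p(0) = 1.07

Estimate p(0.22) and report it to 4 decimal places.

0.8742

Euler: p_{n+1} = p_n + h·f(x_n, p_n).
x=0.000000, p=1.070000: f=-0.768800 → p ← 1.070000 + 0.11·(-0.768800) = 0.985432
x=0.110000, p=0.985432: f=-1.010999 → p ← 0.985432 + 0.11·(-1.010999) = 0.874222
p(0.22) ≈ 0.8742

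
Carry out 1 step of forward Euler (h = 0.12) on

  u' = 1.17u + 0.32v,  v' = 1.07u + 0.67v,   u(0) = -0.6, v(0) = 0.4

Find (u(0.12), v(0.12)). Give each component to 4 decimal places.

-0.6689, 0.3551

Euler on (u,v): u_{n+1} = u_n + h·u', v_{n+1} = v_n + h·v'.
0.000000: (-0.600000, 0.400000); f=(-0.574000, -0.374000) → (-0.668880, 0.355120)
(u(0.12), v(0.12)) ≈ (-0.6689, 0.3551)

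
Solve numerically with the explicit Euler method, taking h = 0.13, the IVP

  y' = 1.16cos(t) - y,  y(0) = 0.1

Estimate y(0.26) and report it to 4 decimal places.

0.3564

Euler: y_{n+1} = y_n + h·f(t_n, y_n).
t=0.000000, y=0.100000: f=1.060000 → y ← 0.100000 + 0.13·1.060000 = 0.237800
t=0.130000, y=0.237800: f=0.912412 → y ← 0.237800 + 0.13·0.912412 = 0.356414
y(0.26) ≈ 0.3564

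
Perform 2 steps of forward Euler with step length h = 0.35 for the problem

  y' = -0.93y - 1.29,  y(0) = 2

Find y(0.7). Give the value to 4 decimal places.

0.1539

Euler: y_{n+1} = y_n + h·f(t_n, y_n).
t=0.000000, y=2.000000: f=-3.150000 → y ← 2.000000 + 0.35·(-3.150000) = 0.897500
t=0.350000, y=0.897500: f=-2.124675 → y ← 0.897500 + 0.35·(-2.124675) = 0.153864
y(0.7) ≈ 0.1539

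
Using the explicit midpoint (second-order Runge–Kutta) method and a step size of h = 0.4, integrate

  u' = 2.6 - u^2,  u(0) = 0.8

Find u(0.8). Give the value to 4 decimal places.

1.4494

Midpoint: k1 = f(t_n, u_n); k2 = f(t_n + h/2, u_n + (h/2)·k1); u_{n+1} = u_n + h·k2.
t=0.000000, u=0.800000:
  k1 = f(0.000000, 0.800000) = 1.960000
  k2 = f(0.200000, 1.192000) = 1.179136
  u ← 0.800000 + 0.4·1.179136 = 1.271654
t=0.400000, u=1.271654:
  k1 = f(0.400000, 1.271654) = 0.982895
  k2 = f(0.600000, 1.468233) = 0.444291
  u ← 1.271654 + 0.4·0.444291 = 1.449371
u(0.8) ≈ 1.4494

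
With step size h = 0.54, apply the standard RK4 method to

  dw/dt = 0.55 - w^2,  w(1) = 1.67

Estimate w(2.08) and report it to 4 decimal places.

RK4: k1 = f(t_n, w_n); k2 = f(t_n + h/2, w_n + (h/2)·k1); k3 = f(t_n + h/2, w_n + (h/2)·k2); k4 = f(t_n + h, w_n + h·k3); w_{n+1} = w_n + (h/6)·(k1 + 2k2 + 2k3 + k4).
t=1.000000, w=1.670000:
  k1 = f(1.000000, 1.670000) = -2.238900
  k2 = f(1.270000, 1.065497) = -0.585284
  k3 = f(1.270000, 1.511973) = -1.736063
  k4 = f(1.540000, 0.732526) = 0.013406
  w ← 1.670000 + (0.54/6)·(k1 + 2k2 + 2k3 + k4) = 1.051863
t=1.540000, w=1.051863:
  k1 = f(1.540000, 1.051863) = -0.556416
  k2 = f(1.810000, 0.901631) = -0.262938
  k3 = f(1.810000, 0.980870) = -0.412105
  k4 = f(2.080000, 0.829326) = -0.137782
  w ← 1.051863 + (0.54/6)·(k1 + 2k2 + 2k3 + k4) = 0.867877
w(2.08) ≈ 0.8679

0.8679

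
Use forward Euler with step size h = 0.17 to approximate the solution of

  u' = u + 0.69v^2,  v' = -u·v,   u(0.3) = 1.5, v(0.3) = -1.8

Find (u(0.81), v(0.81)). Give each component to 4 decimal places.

3.2551, -0.4609

Euler on (u,v): u_{n+1} = u_n + h·u', v_{n+1} = v_n + h·v'.
0.300000: (1.500000, -1.800000); f=(3.735600, 2.700000) → (2.135052, -1.341000)
0.470000: (2.135052, -1.341000); f=(3.375866, 2.863105) → (2.708949, -0.854272)
0.640000: (2.708949, -0.854272); f=(3.212498, 2.314180) → (3.255074, -0.460862)
(u(0.81), v(0.81)) ≈ (3.2551, -0.4609)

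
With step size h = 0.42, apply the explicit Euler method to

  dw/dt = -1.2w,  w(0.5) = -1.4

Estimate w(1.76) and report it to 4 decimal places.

Euler: w_{n+1} = w_n + h·f(t_n, w_n).
t=0.500000, w=-1.400000: f=1.680000 → w ← -1.400000 + 0.42·1.680000 = -0.694400
t=0.920000, w=-0.694400: f=0.833280 → w ← -0.694400 + 0.42·0.833280 = -0.344422
t=1.340000, w=-0.344422: f=0.413307 → w ← -0.344422 + 0.42·0.413307 = -0.170834
w(1.76) ≈ -0.1708

-0.1708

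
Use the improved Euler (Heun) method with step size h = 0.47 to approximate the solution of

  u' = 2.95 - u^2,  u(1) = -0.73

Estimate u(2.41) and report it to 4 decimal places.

Heun: k1 = f(s_n, u_n); k2 = f(s_n + h, u_n + h·k1); u_{n+1} = u_n + (h/2)·(k1 + k2).
s=1.000000, u=-0.730000:
  k1 = f(1.000000, -0.730000) = 2.417100
  k2 = f(1.470000, 0.406037) = 2.785134
  u ← -0.730000 + (0.47/2)·(2.417100 + 2.785134) = 0.492525
s=1.470000, u=0.492525:
  k1 = f(1.470000, 0.492525) = 2.707419
  k2 = f(1.940000, 1.765012) = -0.165267
  u ← 0.492525 + (0.47/2)·(2.707419 + (-0.165267)) = 1.089931
s=1.940000, u=1.089931:
  k1 = f(1.940000, 1.089931) = 1.762051
  k2 = f(2.410000, 1.918095) = -0.729087
  u ← 1.089931 + (0.47/2)·(1.762051 + (-0.729087)) = 1.332677
u(2.41) ≈ 1.3327

1.3327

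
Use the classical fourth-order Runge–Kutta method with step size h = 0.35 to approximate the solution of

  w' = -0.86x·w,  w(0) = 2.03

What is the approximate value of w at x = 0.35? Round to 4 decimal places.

1.9258

RK4: k1 = f(x_n, w_n); k2 = f(x_n + h/2, w_n + (h/2)·k1); k3 = f(x_n + h/2, w_n + (h/2)·k2); k4 = f(x_n + h, w_n + h·k3); w_{n+1} = w_n + (h/6)·(k1 + 2k2 + 2k3 + k4).
x=0.000000, w=2.030000:
  k1 = f(0.000000, 2.030000) = 0.000000
  k2 = f(0.175000, 2.030000) = -0.305515
  k3 = f(0.175000, 1.976535) = -0.297468
  k4 = f(0.350000, 1.925886) = -0.579692
  w ← 2.030000 + (0.35/6)·(k1 + 2k2 + 2k3 + k4) = 1.925837
w(0.35) ≈ 1.9258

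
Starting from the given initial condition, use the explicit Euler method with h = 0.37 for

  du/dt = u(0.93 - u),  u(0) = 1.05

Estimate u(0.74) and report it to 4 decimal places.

Euler: u_{n+1} = u_n + h·f(t_n, u_n).
t=0.000000, u=1.050000: f=-0.126000 → u ← 1.050000 + 0.37·(-0.126000) = 1.003380
t=0.370000, u=1.003380: f=-0.073628 → u ← 1.003380 + 0.37·(-0.073628) = 0.976138
u(0.74) ≈ 0.9761

0.9761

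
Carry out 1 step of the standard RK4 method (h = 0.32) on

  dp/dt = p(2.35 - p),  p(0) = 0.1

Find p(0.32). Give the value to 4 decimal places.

RK4: k1 = f(t_n, p_n); k2 = f(t_n + h/2, p_n + (h/2)·k1); k3 = f(t_n + h/2, p_n + (h/2)·k2); k4 = f(t_n + h, p_n + h·k3); p_{n+1} = p_n + (h/6)·(k1 + 2k2 + 2k3 + k4).
t=0.000000, p=0.100000:
  k1 = f(0.000000, 0.100000) = 0.225000
  k2 = f(0.160000, 0.136000) = 0.301104
  k3 = f(0.160000, 0.148177) = 0.326259
  k4 = f(0.320000, 0.204403) = 0.438566
  p ← 0.100000 + (0.32/6)·(k1 + 2k2 + 2k3 + k4) = 0.202309
p(0.32) ≈ 0.2023

0.2023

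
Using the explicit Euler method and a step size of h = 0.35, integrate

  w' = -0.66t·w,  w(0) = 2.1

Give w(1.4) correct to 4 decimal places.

Euler: w_{n+1} = w_n + h·f(t_n, w_n).
t=0.000000, w=2.100000: f=0.000000 → w ← 2.100000 + 0.35·0.000000 = 2.100000
t=0.350000, w=2.100000: f=-0.485100 → w ← 2.100000 + 0.35·(-0.485100) = 1.930215
t=0.700000, w=1.930215: f=-0.891759 → w ← 1.930215 + 0.35·(-0.891759) = 1.618099
t=1.050000, w=1.618099: f=-1.121343 → w ← 1.618099 + 0.35·(-1.121343) = 1.225629
w(1.4) ≈ 1.2256

1.2256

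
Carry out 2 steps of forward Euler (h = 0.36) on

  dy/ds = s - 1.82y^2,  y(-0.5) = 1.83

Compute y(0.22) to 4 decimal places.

Euler: y_{n+1} = y_n + h·f(s_n, y_n).
s=-0.500000, y=1.830000: f=-6.594998 → y ← 1.830000 + 0.36·(-6.594998) = -0.544199
s=-0.140000, y=-0.544199: f=-0.678998 → y ← -0.544199 + 0.36·(-0.678998) = -0.788639
y(0.22) ≈ -0.7886

-0.7886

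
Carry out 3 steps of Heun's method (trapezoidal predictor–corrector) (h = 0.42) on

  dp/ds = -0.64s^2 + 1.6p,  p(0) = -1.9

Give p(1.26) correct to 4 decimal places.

-13.6992

Heun: k1 = f(s_n, p_n); k2 = f(s_n + h, p_n + h·k1); p_{n+1} = p_n + (h/2)·(k1 + k2).
s=0.000000, p=-1.900000:
  k1 = f(0.000000, -1.900000) = -3.040000
  k2 = f(0.420000, -3.176800) = -5.195776
  p ← -1.900000 + (0.42/2)·(-3.040000 + (-5.195776)) = -3.629513
s=0.420000, p=-3.629513:
  k1 = f(0.420000, -3.629513) = -5.920117
  k2 = f(0.840000, -6.115962) = -10.237123
  p ← -3.629513 + (0.42/2)·(-5.920117 + (-10.237123)) = -7.022533
s=0.840000, p=-7.022533:
  k1 = f(0.840000, -7.022533) = -11.687637
  k2 = f(1.260000, -11.931341) = -20.106210
  p ← -7.022533 + (0.42/2)·(-11.687637 + (-20.106210)) = -13.699241
p(1.26) ≈ -13.6992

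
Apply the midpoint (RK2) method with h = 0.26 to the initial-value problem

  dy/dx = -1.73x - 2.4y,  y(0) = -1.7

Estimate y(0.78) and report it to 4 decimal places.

Midpoint: k1 = f(x_n, y_n); k2 = f(x_n + h/2, y_n + (h/2)·k1); y_{n+1} = y_n + h·k2.
x=0.000000, y=-1.700000:
  k1 = f(0.000000, -1.700000) = 4.080000
  k2 = f(0.130000, -1.169600) = 2.582140
  y ← -1.700000 + 0.26·2.582140 = -1.028644
x=0.260000, y=-1.028644:
  k1 = f(0.260000, -1.028644) = 2.018945
  k2 = f(0.390000, -0.766181) = 1.164134
  y ← -1.028644 + 0.26·1.164134 = -0.725969
x=0.520000, y=-0.725969:
  k1 = f(0.520000, -0.725969) = 0.842725
  k2 = f(0.650000, -0.616415) = 0.354895
  y ← -0.725969 + 0.26·0.354895 = -0.633696
y(0.78) ≈ -0.6337

-0.6337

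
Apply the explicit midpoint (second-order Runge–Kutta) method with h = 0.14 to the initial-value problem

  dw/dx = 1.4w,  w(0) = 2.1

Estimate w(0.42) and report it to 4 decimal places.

Midpoint: k1 = f(x_n, w_n); k2 = f(x_n + h/2, w_n + (h/2)·k1); w_{n+1} = w_n + h·k2.
x=0.000000, w=2.100000:
  k1 = f(0.000000, 2.100000) = 2.940000
  k2 = f(0.070000, 2.305800) = 3.228120
  w ← 2.100000 + 0.14·3.228120 = 2.551937
x=0.140000, w=2.551937:
  k1 = f(0.140000, 2.551937) = 3.572712
  k2 = f(0.210000, 2.802027) = 3.922837
  w ← 2.551937 + 0.14·3.922837 = 3.101134
x=0.280000, w=3.101134:
  k1 = f(0.280000, 3.101134) = 4.341588
  k2 = f(0.350000, 3.405045) = 4.767063
  w ← 3.101134 + 0.14·4.767063 = 3.768523
w(0.42) ≈ 3.7685

3.7685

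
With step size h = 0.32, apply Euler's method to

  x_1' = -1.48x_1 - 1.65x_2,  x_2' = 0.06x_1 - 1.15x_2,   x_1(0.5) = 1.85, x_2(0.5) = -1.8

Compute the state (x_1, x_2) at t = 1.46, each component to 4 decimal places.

1.1878, -0.3862

Euler on (x_1,x_2): x_1_{n+1} = x_1_n + h·x_1', x_2_{n+1} = x_2_n + h·x_2'.
0.500000: (1.850000, -1.800000); f=(0.232000, 2.181000) → (1.924240, -1.102080)
0.820000: (1.924240, -1.102080); f=(-1.029443, 1.382846) → (1.594818, -0.659569)
1.140000: (1.594818, -0.659569); f=(-1.272042, 0.854194) → (1.187765, -0.386227)
(x_1(1.46), x_2(1.46)) ≈ (1.1878, -0.3862)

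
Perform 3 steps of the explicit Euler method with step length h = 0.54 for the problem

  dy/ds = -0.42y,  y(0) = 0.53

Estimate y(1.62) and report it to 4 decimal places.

Euler: y_{n+1} = y_n + h·f(s_n, y_n).
s=0.000000, y=0.530000: f=-0.222600 → y ← 0.530000 + 0.54·(-0.222600) = 0.409796
s=0.540000, y=0.409796: f=-0.172114 → y ← 0.409796 + 0.54·(-0.172114) = 0.316854
s=1.080000, y=0.316854: f=-0.133079 → y ← 0.316854 + 0.54·(-0.133079) = 0.244992
y(1.62) ≈ 0.2450

0.2450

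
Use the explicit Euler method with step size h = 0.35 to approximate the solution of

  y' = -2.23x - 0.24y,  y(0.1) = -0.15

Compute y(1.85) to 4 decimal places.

-2.9385

Euler: y_{n+1} = y_n + h·f(x_n, y_n).
x=0.100000, y=-0.150000: f=-0.187000 → y ← -0.150000 + 0.35·(-0.187000) = -0.215450
x=0.450000, y=-0.215450: f=-0.951792 → y ← -0.215450 + 0.35·(-0.951792) = -0.548577
x=0.800000, y=-0.548577: f=-1.652341 → y ← -0.548577 + 0.35·(-1.652341) = -1.126897
x=1.150000, y=-1.126897: f=-2.294045 → y ← -1.126897 + 0.35·(-2.294045) = -1.929812
x=1.500000, y=-1.929812: f=-2.881845 → y ← -1.929812 + 0.35·(-2.881845) = -2.938458
y(1.85) ≈ -2.9385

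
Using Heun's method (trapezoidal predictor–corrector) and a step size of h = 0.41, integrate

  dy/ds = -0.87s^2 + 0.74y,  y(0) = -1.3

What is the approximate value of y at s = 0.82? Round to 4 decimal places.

Heun: k1 = f(s_n, y_n); k2 = f(s_n + h, y_n + h·k1); y_{n+1} = y_n + (h/2)·(k1 + k2).
s=0.000000, y=-1.300000:
  k1 = f(0.000000, -1.300000) = -0.962000
  k2 = f(0.410000, -1.694420) = -1.400118
  y ← -1.300000 + (0.41/2)·(-0.962000 + (-1.400118)) = -1.784234
s=0.410000, y=-1.784234:
  k1 = f(0.410000, -1.784234) = -1.466580
  k2 = f(0.820000, -2.385532) = -2.350282
  y ← -1.784234 + (0.41/2)·(-1.466580 + (-2.350282)) = -2.566691
y(0.82) ≈ -2.5667

-2.5667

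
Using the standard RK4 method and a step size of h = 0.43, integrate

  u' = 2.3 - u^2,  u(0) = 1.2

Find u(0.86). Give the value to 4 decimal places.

RK4: k1 = f(t_n, u_n); k2 = f(t_n + h/2, u_n + (h/2)·k1); k3 = f(t_n + h/2, u_n + (h/2)·k2); k4 = f(t_n + h, u_n + h·k3); u_{n+1} = u_n + (h/6)·(k1 + 2k2 + 2k3 + k4).
t=0.000000, u=1.200000:
  k1 = f(0.000000, 1.200000) = 0.860000
  k2 = f(0.215000, 1.384900) = 0.382052
  k3 = f(0.215000, 1.282141) = 0.656114
  k4 = f(0.430000, 1.482129) = 0.103294
  u ← 1.200000 + (0.43/6)·(k1 + 2k2 + 2k3 + k4) = 1.417840
t=0.430000, u=1.417840:
  k1 = f(0.430000, 1.417840) = 0.289730
  k2 = f(0.645000, 1.480132) = 0.109210
  k3 = f(0.645000, 1.441320) = 0.222597
  k4 = f(0.860000, 1.513556) = 0.009147
  u ← 1.417840 + (0.43/6)·(k1 + 2k2 + 2k3 + k4) = 1.486818
u(0.86) ≈ 1.4868

1.4868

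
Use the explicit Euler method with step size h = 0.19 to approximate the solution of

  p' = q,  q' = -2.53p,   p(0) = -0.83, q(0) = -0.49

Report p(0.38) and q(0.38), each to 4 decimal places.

-0.9404, 0.3527

Euler on (p,q): p_{n+1} = p_n + h·p', q_{n+1} = q_n + h·q'.
0.000000: (-0.830000, -0.490000); f=(-0.490000, 2.099900) → (-0.923100, -0.091019)
0.190000: (-0.923100, -0.091019); f=(-0.091019, 2.335443) → (-0.940394, 0.352715)
(p(0.38), q(0.38)) ≈ (-0.9404, 0.3527)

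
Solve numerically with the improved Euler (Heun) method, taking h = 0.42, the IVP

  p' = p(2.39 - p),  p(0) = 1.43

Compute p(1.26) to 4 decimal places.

Heun: k1 = f(s_n, p_n); k2 = f(s_n + h, p_n + h·k1); p_{n+1} = p_n + (h/2)·(k1 + k2).
s=0.000000, p=1.430000:
  k1 = f(0.000000, 1.430000) = 1.372800
  k2 = f(0.420000, 2.006576) = 0.769369
  p ← 1.430000 + (0.42/2)·(1.372800 + 0.769369) = 1.879856
s=0.420000, p=1.879856:
  k1 = f(0.420000, 1.879856) = 0.958998
  k2 = f(0.840000, 2.282635) = 0.245076
  p ← 1.879856 + (0.42/2)·(0.958998 + 0.245076) = 2.132711
s=0.840000, p=2.132711:
  k1 = f(0.840000, 2.132711) = 0.548723
  k2 = f(1.260000, 2.363175) = 0.063393
  p ← 2.132711 + (0.42/2)·(0.548723 + 0.063393) = 2.261255
p(1.26) ≈ 2.2613

2.2613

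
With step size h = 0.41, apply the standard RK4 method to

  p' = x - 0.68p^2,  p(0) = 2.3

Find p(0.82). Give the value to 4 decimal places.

RK4: k1 = f(x_n, p_n); k2 = f(x_n + h/2, p_n + (h/2)·k1); k3 = f(x_n + h/2, p_n + (h/2)·k2); k4 = f(x_n + h, p_n + h·k3); p_{n+1} = p_n + (h/6)·(k1 + 2k2 + 2k3 + k4).
x=0.000000, p=2.300000:
  k1 = f(0.000000, 2.300000) = -3.597200
  k2 = f(0.205000, 1.562574) = -1.455314
  k3 = f(0.205000, 2.001661) = -2.519519
  k4 = f(0.410000, 1.266997) = -0.681592
  p ← 2.300000 + (0.41/6)·(k1 + 2k2 + 2k3 + k4) = 1.464389
x=0.410000, p=1.464389:
  k1 = f(0.410000, 1.464389) = -1.048215
  k2 = f(0.615000, 1.249505) = -0.446658
  k3 = f(0.615000, 1.372824) = -0.666559
  k4 = f(0.820000, 1.191100) = -0.144728
  p ← 1.464389 + (0.41/6)·(k1 + 2k2 + 2k3 + k4) = 1.230731
p(0.82) ≈ 1.2307

1.2307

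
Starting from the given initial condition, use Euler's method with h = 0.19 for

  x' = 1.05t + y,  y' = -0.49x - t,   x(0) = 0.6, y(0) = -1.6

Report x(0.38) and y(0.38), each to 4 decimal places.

Euler on (x,y): x_{n+1} = x_n + h·x', y_{n+1} = y_n + h·y'.
0.000000: (0.600000, -1.600000); f=(-1.600000, -0.294000) → (0.296000, -1.655860)
0.190000: (0.296000, -1.655860); f=(-1.456360, -0.335040) → (0.019292, -1.719518)
(x(0.38), y(0.38)) ≈ (0.0193, -1.7195)

0.0193, -1.7195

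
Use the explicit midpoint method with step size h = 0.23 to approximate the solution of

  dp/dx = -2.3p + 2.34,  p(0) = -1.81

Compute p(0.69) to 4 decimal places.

Midpoint: k1 = f(x_n, p_n); k2 = f(x_n + h/2, p_n + (h/2)·k1); p_{n+1} = p_n + h·k2.
x=0.000000, p=-1.810000:
  k1 = f(0.000000, -1.810000) = 6.503000
  k2 = f(0.115000, -1.062155) = 4.782957
  p ← -1.810000 + 0.23·4.782957 = -0.709920
x=0.230000, p=-0.709920:
  k1 = f(0.230000, -0.709920) = 3.972816
  k2 = f(0.345000, -0.253046) = 2.922006
  p ← -0.709920 + 0.23·2.922006 = -0.037859
x=0.460000, p=-0.037859:
  k1 = f(0.460000, -0.037859) = 2.427075
  k2 = f(0.575000, 0.241255) = 1.785113
  p ← -0.037859 + 0.23·1.785113 = 0.372718
p(0.69) ≈ 0.3727

0.3727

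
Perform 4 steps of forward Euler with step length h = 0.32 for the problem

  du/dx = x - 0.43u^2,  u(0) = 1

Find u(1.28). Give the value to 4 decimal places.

Euler: u_{n+1} = u_n + h·f(x_n, u_n).
x=0.000000, u=1.000000: f=-0.430000 → u ← 1.000000 + 0.32·(-0.430000) = 0.862400
x=0.320000, u=0.862400: f=0.000194 → u ← 0.862400 + 0.32·0.000194 = 0.862462
x=0.640000, u=0.862462: f=0.320148 → u ← 0.862462 + 0.32·0.320148 = 0.964910
x=0.960000, u=0.964910: f=0.559648 → u ← 0.964910 + 0.32·0.559648 = 1.143997
u(1.28) ≈ 1.1440

1.1440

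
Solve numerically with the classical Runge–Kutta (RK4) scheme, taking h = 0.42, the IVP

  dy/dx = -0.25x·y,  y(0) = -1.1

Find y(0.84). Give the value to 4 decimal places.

-1.0071

RK4: k1 = f(x_n, y_n); k2 = f(x_n + h/2, y_n + (h/2)·k1); k3 = f(x_n + h/2, y_n + (h/2)·k2); k4 = f(x_n + h, y_n + h·k3); y_{n+1} = y_n + (h/6)·(k1 + 2k2 + 2k3 + k4).
x=0.000000, y=-1.100000:
  k1 = f(0.000000, -1.100000) = 0.000000
  k2 = f(0.210000, -1.100000) = 0.057750
  k3 = f(0.210000, -1.087873) = 0.057113
  k4 = f(0.420000, -1.076012) = 0.112981
  y ← -1.100000 + (0.42/6)·(k1 + 2k2 + 2k3 + k4) = -1.076010
x=0.420000, y=-1.076010:
  k1 = f(0.420000, -1.076010) = 0.112981
  k2 = f(0.630000, -1.052284) = 0.165735
  k3 = f(0.630000, -1.041206) = 0.163990
  k4 = f(0.840000, -1.007135) = 0.211498
  y ← -1.076010 + (0.42/6)·(k1 + 2k2 + 2k3 + k4) = -1.007135
y(0.84) ≈ -1.0071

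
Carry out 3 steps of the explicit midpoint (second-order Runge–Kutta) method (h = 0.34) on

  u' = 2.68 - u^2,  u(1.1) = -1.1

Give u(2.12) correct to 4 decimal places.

Midpoint: k1 = f(s_n, u_n); k2 = f(s_n + h/2, u_n + (h/2)·k1); u_{n+1} = u_n + h·k2.
s=1.100000, u=-1.100000:
  k1 = f(1.100000, -1.100000) = 1.470000
  k2 = f(1.270000, -0.850100) = 1.957330
  u ← -1.100000 + 0.34·1.957330 = -0.434508
s=1.440000, u=-0.434508:
  k1 = f(1.440000, -0.434508) = 2.491203
  k2 = f(1.610000, -0.011003) = 2.679879
  u ← -0.434508 + 0.34·2.679879 = 0.476651
s=1.780000, u=0.476651:
  k1 = f(1.780000, 0.476651) = 2.452804
  k2 = f(1.950000, 0.893628) = 1.881430
  u ← 0.476651 + 0.34·1.881430 = 1.116337
u(2.12) ≈ 1.1163

1.1163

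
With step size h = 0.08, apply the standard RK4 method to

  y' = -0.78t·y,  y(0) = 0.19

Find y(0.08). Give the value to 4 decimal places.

RK4: k1 = f(t_n, y_n); k2 = f(t_n + h/2, y_n + (h/2)·k1); k3 = f(t_n + h/2, y_n + (h/2)·k2); k4 = f(t_n + h, y_n + h·k3); y_{n+1} = y_n + (h/6)·(k1 + 2k2 + 2k3 + k4).
t=0.000000, y=0.190000:
  k1 = f(0.000000, 0.190000) = 0.000000
  k2 = f(0.040000, 0.190000) = -0.005928
  k3 = f(0.040000, 0.189763) = -0.005921
  k4 = f(0.080000, 0.189526) = -0.011826
  y ← 0.190000 + (0.08/6)·(k1 + 2k2 + 2k3 + k4) = 0.189526
y(0.08) ≈ 0.1895

0.1895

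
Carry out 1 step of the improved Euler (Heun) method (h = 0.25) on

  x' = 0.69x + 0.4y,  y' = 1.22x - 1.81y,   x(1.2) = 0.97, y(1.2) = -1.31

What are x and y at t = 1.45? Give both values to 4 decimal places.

1.0539, -0.6169

Heun on (x,y): k1 = f(t_n, state_n); k2 = f(t_n + h, state_n + h·k1); state_{n+1} = state_n + (h/2)·(k1 + k2).
1.200000: (0.970000, -1.310000)
  k1 = (0.145300, 3.554500)
  predictor → (1.006325, -0.421375)
  k2 = (0.525814, 1.990405)
  → (1.053889, -0.616887)
(x(1.45), y(1.45)) ≈ (1.0539, -0.6169)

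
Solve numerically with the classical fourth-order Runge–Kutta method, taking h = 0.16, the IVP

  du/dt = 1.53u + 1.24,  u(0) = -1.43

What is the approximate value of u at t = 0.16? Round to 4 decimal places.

RK4: k1 = f(t_n, u_n); k2 = f(t_n + h/2, u_n + (h/2)·k1); k3 = f(t_n + h/2, u_n + (h/2)·k2); k4 = f(t_n + h, u_n + h·k3); u_{n+1} = u_n + (h/6)·(k1 + 2k2 + 2k3 + k4).
t=0.000000, u=-1.430000:
  k1 = f(0.000000, -1.430000) = -0.947900
  k2 = f(0.080000, -1.505832) = -1.063923
  k3 = f(0.080000, -1.515114) = -1.078124
  k4 = f(0.160000, -1.602500) = -1.211825
  u ← -1.430000 + (0.16/6)·(k1 + 2k2 + 2k3 + k4) = -1.601835
u(0.16) ≈ -1.6018

-1.6018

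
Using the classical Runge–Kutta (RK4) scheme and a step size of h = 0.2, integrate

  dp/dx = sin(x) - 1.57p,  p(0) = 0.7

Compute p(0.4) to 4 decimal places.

0.4382

RK4: k1 = f(x_n, p_n); k2 = f(x_n + h/2, p_n + (h/2)·k1); k3 = f(x_n + h/2, p_n + (h/2)·k2); k4 = f(x_n + h, p_n + h·k3); p_{n+1} = p_n + (h/6)·(k1 + 2k2 + 2k3 + k4).
x=0.000000, p=0.700000:
  k1 = f(0.000000, 0.700000) = -1.099000
  k2 = f(0.100000, 0.590100) = -0.826624
  k3 = f(0.100000, 0.617338) = -0.869387
  k4 = f(0.200000, 0.526123) = -0.627343
  p ← 0.700000 + (0.2/6)·(k1 + 2k2 + 2k3 + k4) = 0.529388
x=0.200000, p=0.529388:
  k1 = f(0.200000, 0.529388) = -0.632470
  k2 = f(0.300000, 0.466141) = -0.436321
  k3 = f(0.300000, 0.485756) = -0.467116
  k4 = f(0.400000, 0.435965) = -0.295046
  p ← 0.529388 + (0.2/6)·(k1 + 2k2 + 2k3 + k4) = 0.438242
p(0.4) ≈ 0.4382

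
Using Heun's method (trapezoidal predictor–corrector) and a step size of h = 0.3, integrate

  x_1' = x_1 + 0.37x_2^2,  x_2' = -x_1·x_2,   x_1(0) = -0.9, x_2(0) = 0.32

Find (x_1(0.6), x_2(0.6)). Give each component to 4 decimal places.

Heun on (x_1,x_2): k1 = f(t_n, state_n); k2 = f(t_n + h, state_n + h·k1); state_{n+1} = state_n + (h/2)·(k1 + k2).
0.000000: (-0.900000, 0.320000)
  k1 = (-0.862112, 0.288000)
  predictor → (-1.158634, 0.406400)
  k2 = (-1.097524, 0.470869)
  → (-1.193945, 0.433830)
0.300000: (-1.193945, 0.433830)
  k1 = (-1.124308, 0.517970)
  predictor → (-1.531238, 0.589221)
  k2 = (-1.402781, 0.902238)
  → (-1.573009, 0.646861)
(x_1(0.6), x_2(0.6)) ≈ (-1.5730, 0.6469)

-1.5730, 0.6469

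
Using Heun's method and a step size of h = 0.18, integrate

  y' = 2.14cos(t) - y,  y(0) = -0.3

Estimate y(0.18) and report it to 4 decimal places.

Heun: k1 = f(t_n, y_n); k2 = f(t_n + h, y_n + h·k1); y_{n+1} = y_n + (h/2)·(k1 + k2).
t=0.000000, y=-0.300000:
  k1 = f(0.000000, -0.300000) = 2.440000
  k2 = f(0.180000, 0.139200) = 1.966226
  y ← -0.300000 + (0.18/2)·(2.440000 + 1.966226) = 0.096560
y(0.18) ≈ 0.0966

0.0966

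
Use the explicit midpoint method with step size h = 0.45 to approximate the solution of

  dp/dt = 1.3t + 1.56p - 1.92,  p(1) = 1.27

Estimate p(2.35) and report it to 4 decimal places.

Midpoint: k1 = f(t_n, p_n); k2 = f(t_n + h/2, p_n + (h/2)·k1); p_{n+1} = p_n + h·k2.
t=1.000000, p=1.270000:
  k1 = f(1.000000, 1.270000) = 1.361200
  k2 = f(1.225000, 1.576270) = 2.131481
  p ← 1.270000 + 0.45·2.131481 = 2.229167
t=1.450000, p=2.229167:
  k1 = f(1.450000, 2.229167) = 3.442500
  k2 = f(1.675000, 3.003729) = 4.943317
  p ← 2.229167 + 0.45·4.943317 = 4.453659
t=1.900000, p=4.453659:
  k1 = f(1.900000, 4.453659) = 7.497708
  k2 = f(2.125000, 6.140644) = 10.421904
  p ← 4.453659 + 0.45·10.421904 = 9.143516
p(2.35) ≈ 9.1435

9.1435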